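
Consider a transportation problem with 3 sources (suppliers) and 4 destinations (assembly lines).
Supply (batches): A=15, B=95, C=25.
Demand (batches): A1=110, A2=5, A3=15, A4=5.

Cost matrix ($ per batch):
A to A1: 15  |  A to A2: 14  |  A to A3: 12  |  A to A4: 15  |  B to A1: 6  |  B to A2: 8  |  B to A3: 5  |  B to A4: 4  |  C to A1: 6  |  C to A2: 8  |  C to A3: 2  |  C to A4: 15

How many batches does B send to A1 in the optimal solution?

90

Optimal shipments:
  A to A1: 10 × $15 = $150
  A to A2: 5 × $14 = $70
  B to A1: 90 × $6 = $540
  B to A4: 5 × $4 = $20
  C to A1: 10 × $6 = $60
  C to A3: 15 × $2 = $30
Total cost = $870.
So B→A1 carries 90 batches.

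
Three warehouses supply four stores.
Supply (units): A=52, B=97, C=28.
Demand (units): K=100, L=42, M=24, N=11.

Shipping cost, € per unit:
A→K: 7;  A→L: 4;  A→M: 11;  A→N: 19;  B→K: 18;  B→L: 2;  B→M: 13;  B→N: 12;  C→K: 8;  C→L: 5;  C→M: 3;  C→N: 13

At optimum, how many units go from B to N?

11

Solving gives:
  A–K: 52 × €7 = €364
  B–K: 44 × €18 = €792
  B–L: 42 × €2 = €84
  B–N: 11 × €12 = €132
  C–K: 4 × €8 = €32
  C–M: 24 × €3 = €72
Total cost = €1476.
So B→N carries 11 units.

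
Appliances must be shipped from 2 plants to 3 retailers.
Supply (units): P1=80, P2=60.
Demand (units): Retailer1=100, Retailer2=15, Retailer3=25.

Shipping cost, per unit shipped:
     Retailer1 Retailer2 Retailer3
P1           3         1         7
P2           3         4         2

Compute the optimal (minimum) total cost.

365

Optimal allocation:
  P1->Retailer1: 65 × 3 = 195
  P1->Retailer2: 15 × 1 = 15
  P2->Retailer1: 35 × 3 = 105
  P2->Retailer3: 25 × 2 = 50
Total = 195 + 15 + 105 + 50 = 365.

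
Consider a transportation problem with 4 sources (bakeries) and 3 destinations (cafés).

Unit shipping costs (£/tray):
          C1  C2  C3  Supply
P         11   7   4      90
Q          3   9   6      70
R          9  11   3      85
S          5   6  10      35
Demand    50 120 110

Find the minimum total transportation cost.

1350

A cheapest plan:
  P→C2: 85 × £7 = £595
  P→C3: 5 × £4 = £20
  Q→C1: 50 × £3 = £150
  Q→C3: 20 × £6 = £120
  R→C3: 85 × £3 = £255
  S→C2: 35 × £6 = £210
Total = 595 + 20 + 150 + 120 + 255 + 210 = £1350.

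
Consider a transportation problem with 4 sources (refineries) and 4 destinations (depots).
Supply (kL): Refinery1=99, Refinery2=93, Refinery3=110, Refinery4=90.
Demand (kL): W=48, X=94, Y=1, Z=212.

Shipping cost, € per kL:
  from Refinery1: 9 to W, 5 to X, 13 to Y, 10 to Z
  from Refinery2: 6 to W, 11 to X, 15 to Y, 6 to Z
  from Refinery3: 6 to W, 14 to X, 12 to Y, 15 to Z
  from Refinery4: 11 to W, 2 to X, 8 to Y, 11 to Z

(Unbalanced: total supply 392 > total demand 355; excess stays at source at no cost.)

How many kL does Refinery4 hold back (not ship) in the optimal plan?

0

Minimum-cost shipments:
  Refinery1→X: 4 × €5 = €20
  Refinery1→Z: 95 × €10 = €950
  Refinery2→Z: 93 × €6 = €558
  Refinery3→W: 48 × €6 = €288
  Refinery3→Y: 1 × €12 = €12
  Refinery3→Z: 24 × €15 = €360
  Refinery4→X: 90 × €2 = €180
Total cost = €2368.
Refinery4 ships 90 of its 90, leaving 0.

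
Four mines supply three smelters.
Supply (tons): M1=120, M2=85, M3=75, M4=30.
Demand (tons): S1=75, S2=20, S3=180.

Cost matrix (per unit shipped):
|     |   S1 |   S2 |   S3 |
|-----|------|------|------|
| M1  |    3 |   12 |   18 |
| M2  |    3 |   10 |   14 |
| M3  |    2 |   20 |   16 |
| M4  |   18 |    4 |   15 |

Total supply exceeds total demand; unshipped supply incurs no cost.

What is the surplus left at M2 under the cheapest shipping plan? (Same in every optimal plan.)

0

An optimal plan:
  M1->S1: 75 × 3 = 225
  M1->S3: 10 × 18 = 180
  M2->S3: 85 × 14 = 1190
  M3->S3: 75 × 16 = 1200
  M4->S2: 20 × 4 = 80
  M4->S3: 10 × 15 = 150
Total cost = 3025.
M2 ships 85 of its 85, leaving 0.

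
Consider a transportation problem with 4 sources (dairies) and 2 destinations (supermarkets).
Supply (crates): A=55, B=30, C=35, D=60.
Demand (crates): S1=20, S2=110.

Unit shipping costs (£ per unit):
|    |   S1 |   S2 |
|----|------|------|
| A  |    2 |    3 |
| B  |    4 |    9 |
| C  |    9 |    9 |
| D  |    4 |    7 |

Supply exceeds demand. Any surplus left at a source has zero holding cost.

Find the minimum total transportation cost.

A cheapest plan:
  A–S2: 55 × £3 = £165
  B–S1: 20 × £4 = £80
  D–S2: 55 × £7 = £385
Total = 165 + 80 + 385 = £630.
(Supply check: A ships 55; B ships 20; C ships 0; D ships 55.)

630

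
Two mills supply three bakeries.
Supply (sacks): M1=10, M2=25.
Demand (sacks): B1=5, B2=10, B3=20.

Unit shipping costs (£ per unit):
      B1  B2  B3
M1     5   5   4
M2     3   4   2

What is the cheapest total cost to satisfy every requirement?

105

An optimal shipping plan:
  M1→B2: 10 × £5 = £50
  M2→B1: 5 × £3 = £15
  M2→B3: 20 × £2 = £40
Total = 50 + 15 + 40 = £105.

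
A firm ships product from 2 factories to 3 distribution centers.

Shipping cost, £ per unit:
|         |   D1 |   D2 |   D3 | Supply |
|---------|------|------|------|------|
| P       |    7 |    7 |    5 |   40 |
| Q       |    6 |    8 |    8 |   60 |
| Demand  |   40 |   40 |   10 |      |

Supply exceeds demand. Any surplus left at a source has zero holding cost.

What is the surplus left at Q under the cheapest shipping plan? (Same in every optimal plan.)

10

An optimal plan:
  P->D2: 30 × £7 = £210
  P->D3: 10 × £5 = £50
  Q->D1: 40 × £6 = £240
  Q->D2: 10 × £8 = £80
Total cost = £580.
Q ships 50 of its 60, leaving 10.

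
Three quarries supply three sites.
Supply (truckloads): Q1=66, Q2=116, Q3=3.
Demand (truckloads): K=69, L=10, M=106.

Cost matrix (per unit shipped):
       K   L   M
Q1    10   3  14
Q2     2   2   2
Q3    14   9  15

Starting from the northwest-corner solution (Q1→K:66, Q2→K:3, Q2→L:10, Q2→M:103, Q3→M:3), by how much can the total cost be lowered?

Current plan cost = 66·10 + 3·2 + 10·2 + 103·2 + 3·15 = 937.
Optimal plan:
  Q1->K: 56 truckloads
  Q1->L: 10 truckloads
  Q2->K: 10 truckloads
  Q2->M: 106 truckloads
  Q3->K: 3 truckloads
Optimal cost = 864.
Saving = 937 − 864 = 73.

73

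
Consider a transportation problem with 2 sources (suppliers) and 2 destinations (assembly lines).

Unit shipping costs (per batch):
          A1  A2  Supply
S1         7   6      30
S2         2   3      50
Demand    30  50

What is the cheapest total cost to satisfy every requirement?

300

An optimal shipping plan:
  S1->A2: 30 × 6 = 180
  S2->A1: 30 × 2 = 60
  S2->A2: 20 × 3 = 60
Total = 180 + 60 + 60 = 300.
(Supply check: S1 ships 30; S2 ships 50.)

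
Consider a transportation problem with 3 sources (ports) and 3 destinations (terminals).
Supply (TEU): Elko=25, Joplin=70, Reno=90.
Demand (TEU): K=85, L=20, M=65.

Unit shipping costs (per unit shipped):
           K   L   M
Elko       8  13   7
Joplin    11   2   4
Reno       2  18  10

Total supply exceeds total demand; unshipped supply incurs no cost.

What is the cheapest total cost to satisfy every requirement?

A cheapest plan:
  Elko->M: 15 × 7 = 105
  Joplin->L: 20 × 2 = 40
  Joplin->M: 50 × 4 = 200
  Reno->K: 85 × 2 = 170
Total = 105 + 40 + 200 + 170 = 515.
(Supply check: Elko ships 15; Joplin ships 70; Reno ships 85.)

515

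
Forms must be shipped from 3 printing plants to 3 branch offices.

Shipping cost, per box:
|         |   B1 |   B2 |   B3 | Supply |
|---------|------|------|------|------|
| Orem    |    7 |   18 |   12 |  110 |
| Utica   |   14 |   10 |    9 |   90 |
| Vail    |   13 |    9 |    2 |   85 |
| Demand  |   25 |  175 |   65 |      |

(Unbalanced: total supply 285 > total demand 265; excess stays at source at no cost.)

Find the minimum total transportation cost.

One minimum-cost allocation:
  Orem->B1: 25 × 7 = 175
  Orem->B2: 65 × 18 = 1170
  Utica->B2: 90 × 10 = 900
  Vail->B2: 20 × 9 = 180
  Vail->B3: 65 × 2 = 130
Total = 175 + 1170 + 900 + 180 + 130 = 2555.

2555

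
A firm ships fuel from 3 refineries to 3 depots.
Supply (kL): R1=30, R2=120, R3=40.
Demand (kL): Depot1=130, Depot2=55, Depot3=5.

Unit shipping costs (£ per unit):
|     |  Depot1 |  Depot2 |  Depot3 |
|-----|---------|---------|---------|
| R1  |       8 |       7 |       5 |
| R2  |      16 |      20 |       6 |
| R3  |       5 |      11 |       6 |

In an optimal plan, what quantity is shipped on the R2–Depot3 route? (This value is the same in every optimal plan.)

Optimal shipments:
  R1→Depot2: 30 × £7 = £210
  R2→Depot1: 90 × £16 = £1440
  R2→Depot2: 25 × £20 = £500
  R2→Depot3: 5 × £6 = £30
  R3→Depot1: 40 × £5 = £200
Total cost = £2380.
So R2→Depot3 carries 5 kL.

5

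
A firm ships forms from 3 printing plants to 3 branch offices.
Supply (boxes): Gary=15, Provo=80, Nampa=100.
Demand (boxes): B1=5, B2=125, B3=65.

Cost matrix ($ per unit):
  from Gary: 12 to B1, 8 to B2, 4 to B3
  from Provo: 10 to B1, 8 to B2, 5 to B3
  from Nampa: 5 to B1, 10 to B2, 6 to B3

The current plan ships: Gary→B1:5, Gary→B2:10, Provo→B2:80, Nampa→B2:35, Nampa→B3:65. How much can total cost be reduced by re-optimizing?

45

Current plan cost = 5·12 + 10·8 + 80·8 + 35·10 + 65·6 = $1520.
Optimal plan:
  Gary->B3: 15 boxes
  Provo->B2: 80 boxes
  Nampa->B1: 5 boxes
  Nampa->B2: 45 boxes
  Nampa->B3: 50 boxes
Optimal cost = $1475.
Saving = 1520 − 1475 = $45.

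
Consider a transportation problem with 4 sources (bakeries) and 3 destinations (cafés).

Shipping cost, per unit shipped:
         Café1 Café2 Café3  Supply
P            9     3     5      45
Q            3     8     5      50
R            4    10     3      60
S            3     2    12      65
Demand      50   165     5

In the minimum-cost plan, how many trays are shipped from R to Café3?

Solving gives:
  P->Café2: 45 × 3 = 135
  Q->Café2: 50 × 8 = 400
  R->Café1: 50 × 4 = 200
  R->Café2: 5 × 10 = 50
  R->Café3: 5 × 3 = 15
  S->Café2: 65 × 2 = 130
Total cost = 930.
So R→Café3 carries 5 trays.

5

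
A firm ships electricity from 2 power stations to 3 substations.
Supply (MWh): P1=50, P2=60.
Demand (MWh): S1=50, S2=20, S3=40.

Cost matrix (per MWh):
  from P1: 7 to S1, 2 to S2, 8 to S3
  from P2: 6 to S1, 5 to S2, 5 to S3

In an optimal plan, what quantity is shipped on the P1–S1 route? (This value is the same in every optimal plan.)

30

Optimal shipments:
  P1 to S1: 30 × 7 = 210
  P1 to S2: 20 × 2 = 40
  P2 to S1: 20 × 6 = 120
  P2 to S3: 40 × 5 = 200
Total cost = 570.
So P1→S1 carries 30 MWh.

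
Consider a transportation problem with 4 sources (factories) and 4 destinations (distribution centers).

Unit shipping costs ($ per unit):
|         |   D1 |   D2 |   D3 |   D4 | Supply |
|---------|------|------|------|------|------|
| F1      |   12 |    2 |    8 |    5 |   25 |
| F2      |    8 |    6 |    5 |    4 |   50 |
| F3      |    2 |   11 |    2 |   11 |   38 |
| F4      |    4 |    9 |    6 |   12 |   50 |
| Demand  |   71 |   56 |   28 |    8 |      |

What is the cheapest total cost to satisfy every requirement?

An optimal shipping plan:
  F1→D2: 25 × $2 = $50
  F2→D2: 31 × $6 = $186
  F2→D3: 11 × $5 = $55
  F2→D4: 8 × $4 = $32
  F3→D1: 21 × $2 = $42
  F3→D3: 17 × $2 = $34
  F4→D1: 50 × $4 = $200
Total = 50 + 186 + 55 + 32 + 42 + 34 + 200 = $599.

599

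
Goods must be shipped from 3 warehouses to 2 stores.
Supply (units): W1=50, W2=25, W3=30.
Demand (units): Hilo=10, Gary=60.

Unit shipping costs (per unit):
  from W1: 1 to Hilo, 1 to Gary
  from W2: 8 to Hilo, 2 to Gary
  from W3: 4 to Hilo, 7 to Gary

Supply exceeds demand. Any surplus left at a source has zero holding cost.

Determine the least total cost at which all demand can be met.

An optimal shipping plan:
  W1–Hilo: 10 × 1 = 10
  W1–Gary: 40 × 1 = 40
  W2–Gary: 20 × 2 = 40
Total = 10 + 40 + 40 = 90.

90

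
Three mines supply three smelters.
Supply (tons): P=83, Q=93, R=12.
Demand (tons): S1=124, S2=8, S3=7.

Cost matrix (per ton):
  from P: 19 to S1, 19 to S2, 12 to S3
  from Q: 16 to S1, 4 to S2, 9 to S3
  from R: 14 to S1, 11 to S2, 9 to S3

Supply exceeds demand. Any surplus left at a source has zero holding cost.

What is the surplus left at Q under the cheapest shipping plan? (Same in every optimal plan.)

Minimum-cost shipments:
  P to S1: 27 × 19 = 513
  P to S3: 7 × 12 = 84
  Q to S1: 85 × 16 = 1360
  Q to S2: 8 × 4 = 32
  R to S1: 12 × 14 = 168
Total cost = 2157.
Q ships 93 of its 93, leaving 0.

0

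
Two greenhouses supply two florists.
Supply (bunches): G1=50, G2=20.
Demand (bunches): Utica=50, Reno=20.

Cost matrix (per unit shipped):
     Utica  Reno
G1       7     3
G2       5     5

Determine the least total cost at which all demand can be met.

370

An optimal shipping plan:
  G1->Utica: 30 × 7 = 210
  G1->Reno: 20 × 3 = 60
  G2->Utica: 20 × 5 = 100
Total = 210 + 60 + 100 = 370.
(Supply check: G1 ships 50; G2 ships 20.)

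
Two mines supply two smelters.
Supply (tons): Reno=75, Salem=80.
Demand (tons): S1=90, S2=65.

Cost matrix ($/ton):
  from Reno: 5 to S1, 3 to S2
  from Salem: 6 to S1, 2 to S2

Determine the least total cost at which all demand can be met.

595

An optimal shipping plan:
  Reno->S1: 75 × $5 = $375
  Salem->S1: 15 × $6 = $90
  Salem->S2: 65 × $2 = $130
Total = 375 + 90 + 130 = $595.
(Supply check: Reno ships 75; Salem ships 80.)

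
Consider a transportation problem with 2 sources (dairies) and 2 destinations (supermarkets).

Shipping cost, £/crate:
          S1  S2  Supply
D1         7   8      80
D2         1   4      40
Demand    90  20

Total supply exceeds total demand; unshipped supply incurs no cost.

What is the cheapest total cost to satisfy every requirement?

A cheapest plan:
  D1→S1: 50 × £7 = £350
  D1→S2: 20 × £8 = £160
  D2→S1: 40 × £1 = £40
Total = 350 + 160 + 40 = £550.
(Supply check: D1 ships 70; D2 ships 40.)

550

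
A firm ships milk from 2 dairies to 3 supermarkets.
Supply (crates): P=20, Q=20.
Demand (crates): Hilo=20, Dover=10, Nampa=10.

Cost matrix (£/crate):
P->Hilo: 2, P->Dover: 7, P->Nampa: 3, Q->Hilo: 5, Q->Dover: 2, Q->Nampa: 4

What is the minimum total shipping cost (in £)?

100

A cheapest plan:
  P→Hilo: 20 × £2 = £40
  Q→Dover: 10 × £2 = £20
  Q→Nampa: 10 × £4 = £40
Total = 40 + 20 + 40 = £100.
(Supply check: P ships 20; Q ships 20.)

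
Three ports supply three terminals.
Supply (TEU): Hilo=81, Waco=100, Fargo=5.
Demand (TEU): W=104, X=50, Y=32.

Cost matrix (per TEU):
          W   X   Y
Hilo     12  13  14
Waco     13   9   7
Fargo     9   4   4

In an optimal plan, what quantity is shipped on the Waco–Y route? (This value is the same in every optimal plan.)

The minimum-cost plan:
  Hilo→W: 81 × 12 = 972
  Waco→W: 23 × 13 = 299
  Waco→X: 45 × 9 = 405
  Waco→Y: 32 × 7 = 224
  Fargo→X: 5 × 4 = 20
Total cost = 1920.
So Waco→Y carries 32 TEU.

32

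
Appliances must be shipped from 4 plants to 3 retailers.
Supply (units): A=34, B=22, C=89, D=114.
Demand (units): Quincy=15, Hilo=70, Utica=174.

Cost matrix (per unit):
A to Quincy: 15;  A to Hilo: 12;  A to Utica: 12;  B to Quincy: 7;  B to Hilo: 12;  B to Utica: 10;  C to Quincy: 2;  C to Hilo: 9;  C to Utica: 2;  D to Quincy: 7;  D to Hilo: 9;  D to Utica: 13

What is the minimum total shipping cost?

1918

One minimum-cost allocation:
  A to Utica: 34 units
  B to Utica: 22 units
  C to Utica: 89 units
  D to Quincy: 15 units
  D to Hilo: 70 units
  D to Utica: 29 units
Total cost = 1918.
(Supply check: A ships 34; B ships 22; C ships 89; D ships 114.)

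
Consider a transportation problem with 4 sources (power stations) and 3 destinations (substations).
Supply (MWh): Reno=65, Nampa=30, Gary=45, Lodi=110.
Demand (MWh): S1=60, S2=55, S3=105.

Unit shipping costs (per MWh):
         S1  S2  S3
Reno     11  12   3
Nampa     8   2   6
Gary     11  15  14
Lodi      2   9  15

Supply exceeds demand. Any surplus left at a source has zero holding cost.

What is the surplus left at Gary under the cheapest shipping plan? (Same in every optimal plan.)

Minimum-cost shipments:
  Reno–S3: 65 × 3 = 195
  Nampa–S2: 5 × 2 = 10
  Nampa–S3: 25 × 6 = 150
  Gary–S3: 15 × 14 = 210
  Lodi–S1: 60 × 2 = 120
  Lodi–S2: 50 × 9 = 450
Total cost = 1135.
Gary ships 15 of its 45, leaving 30.

30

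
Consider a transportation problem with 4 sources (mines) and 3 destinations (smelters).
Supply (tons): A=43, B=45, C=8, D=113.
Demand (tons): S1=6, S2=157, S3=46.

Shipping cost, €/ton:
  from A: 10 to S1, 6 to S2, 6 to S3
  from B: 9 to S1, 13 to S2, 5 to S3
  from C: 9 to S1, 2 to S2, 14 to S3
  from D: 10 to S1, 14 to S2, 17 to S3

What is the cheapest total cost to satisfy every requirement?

An optimal shipping plan:
  A->S2: 42 tons
  A->S3: 1 tons
  B->S3: 45 tons
  C->S2: 8 tons
  D->S1: 6 tons
  D->S2: 107 tons
Total cost = €2057.
(Supply check: A ships 43; B ships 45; C ships 8; D ships 113.)

2057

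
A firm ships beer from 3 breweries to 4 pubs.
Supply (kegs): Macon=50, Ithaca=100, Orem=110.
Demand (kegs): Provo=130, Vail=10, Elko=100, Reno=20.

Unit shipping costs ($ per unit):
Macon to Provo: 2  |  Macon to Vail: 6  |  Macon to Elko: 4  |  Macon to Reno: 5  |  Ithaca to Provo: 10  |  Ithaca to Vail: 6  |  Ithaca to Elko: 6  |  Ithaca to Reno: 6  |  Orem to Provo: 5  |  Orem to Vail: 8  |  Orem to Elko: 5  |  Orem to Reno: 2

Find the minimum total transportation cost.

Optimal allocation:
  Macon–Provo: 50 kegs
  Ithaca–Vail: 10 kegs
  Ithaca–Elko: 90 kegs
  Orem–Provo: 80 kegs
  Orem–Elko: 10 kegs
  Orem–Reno: 20 kegs
Total cost = $1190.

1190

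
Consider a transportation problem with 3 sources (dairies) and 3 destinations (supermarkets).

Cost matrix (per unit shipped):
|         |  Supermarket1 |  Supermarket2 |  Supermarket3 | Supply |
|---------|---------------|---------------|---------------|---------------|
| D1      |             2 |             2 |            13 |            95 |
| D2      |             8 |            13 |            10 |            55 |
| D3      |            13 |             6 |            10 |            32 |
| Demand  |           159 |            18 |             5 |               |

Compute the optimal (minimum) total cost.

905

Optimal allocation:
  D1→Supermarket1: 95 × 2 = 190
  D2→Supermarket1: 55 × 8 = 440
  D3→Supermarket1: 9 × 13 = 117
  D3→Supermarket2: 18 × 6 = 108
  D3→Supermarket3: 5 × 10 = 50
Total = 190 + 440 + 117 + 108 + 50 = 905.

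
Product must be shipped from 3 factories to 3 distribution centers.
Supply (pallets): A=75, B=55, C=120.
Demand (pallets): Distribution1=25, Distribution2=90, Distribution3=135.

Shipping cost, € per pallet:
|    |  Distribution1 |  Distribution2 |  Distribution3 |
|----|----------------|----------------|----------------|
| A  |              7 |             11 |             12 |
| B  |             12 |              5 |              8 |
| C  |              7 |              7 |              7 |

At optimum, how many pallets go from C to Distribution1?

0

Optimal shipments:
  A->Distribution1: 25 × €7 = €175
  A->Distribution2: 35 × €11 = €385
  A->Distribution3: 15 × €12 = €180
  B->Distribution2: 55 × €5 = €275
  C->Distribution3: 120 × €7 = €840
Total cost = €1855.
The route C→Distribution1 is not used.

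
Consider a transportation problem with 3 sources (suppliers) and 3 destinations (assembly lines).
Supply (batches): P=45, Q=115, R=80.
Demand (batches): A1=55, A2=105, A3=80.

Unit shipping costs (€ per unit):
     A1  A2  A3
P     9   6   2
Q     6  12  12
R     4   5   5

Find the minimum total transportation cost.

1540

Optimal allocation:
  P->A3: 45 × €2 = €90
  Q->A1: 55 × €6 = €330
  Q->A2: 25 × €12 = €300
  Q->A3: 35 × €12 = €420
  R->A2: 80 × €5 = €400
Total = 90 + 330 + 300 + 420 + 400 = €1540.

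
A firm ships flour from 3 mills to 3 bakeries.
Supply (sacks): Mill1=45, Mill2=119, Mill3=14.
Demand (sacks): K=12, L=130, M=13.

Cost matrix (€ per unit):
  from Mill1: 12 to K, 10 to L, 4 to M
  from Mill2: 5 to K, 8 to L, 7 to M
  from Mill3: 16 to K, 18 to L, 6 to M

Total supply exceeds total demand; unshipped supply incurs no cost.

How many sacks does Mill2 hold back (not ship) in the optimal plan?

0

An optimal plan:
  Mill1–L: 23 × €10 = €230
  Mill1–M: 13 × €4 = €52
  Mill2–K: 12 × €5 = €60
  Mill2–L: 107 × €8 = €856
Total cost = €1198.
Mill2 ships 119 of its 119, leaving 0.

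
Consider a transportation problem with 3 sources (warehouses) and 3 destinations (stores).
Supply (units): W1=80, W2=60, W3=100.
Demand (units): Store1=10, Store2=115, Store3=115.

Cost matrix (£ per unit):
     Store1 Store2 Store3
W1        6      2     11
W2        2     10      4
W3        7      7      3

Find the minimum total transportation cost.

A cheapest plan:
  W1->Store2: 80 × £2 = £160
  W2->Store1: 10 × £2 = £20
  W2->Store3: 50 × £4 = £200
  W3->Store2: 35 × £7 = £245
  W3->Store3: 65 × £3 = £195
Total = 160 + 20 + 200 + 245 + 195 = £820.
(Supply check: W1 ships 80; W2 ships 60; W3 ships 100.)

820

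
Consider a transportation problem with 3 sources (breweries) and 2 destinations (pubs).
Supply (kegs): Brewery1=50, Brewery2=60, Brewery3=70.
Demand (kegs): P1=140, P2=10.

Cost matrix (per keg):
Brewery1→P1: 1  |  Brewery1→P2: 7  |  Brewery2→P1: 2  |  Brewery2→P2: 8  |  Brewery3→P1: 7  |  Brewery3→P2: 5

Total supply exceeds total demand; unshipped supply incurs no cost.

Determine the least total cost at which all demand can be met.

Optimal allocation:
  Brewery1–P1: 50 kegs
  Brewery2–P1: 60 kegs
  Brewery3–P1: 30 kegs
  Brewery3–P2: 10 kegs
Total cost = 430.

430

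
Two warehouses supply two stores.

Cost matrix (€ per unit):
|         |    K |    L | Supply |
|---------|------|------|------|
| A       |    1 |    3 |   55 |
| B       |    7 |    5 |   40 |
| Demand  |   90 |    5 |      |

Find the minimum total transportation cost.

Optimal allocation:
  A→K: 55 × €1 = €55
  B→K: 35 × €7 = €245
  B→L: 5 × €5 = €25
Total = 55 + 245 + 25 = €325.

325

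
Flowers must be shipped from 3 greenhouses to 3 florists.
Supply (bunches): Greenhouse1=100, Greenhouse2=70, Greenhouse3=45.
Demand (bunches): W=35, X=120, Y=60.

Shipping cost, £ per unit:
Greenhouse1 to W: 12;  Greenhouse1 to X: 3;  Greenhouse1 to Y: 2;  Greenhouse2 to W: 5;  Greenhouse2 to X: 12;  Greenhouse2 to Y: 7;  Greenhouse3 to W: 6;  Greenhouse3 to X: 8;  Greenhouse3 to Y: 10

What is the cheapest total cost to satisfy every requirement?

One minimum-cost allocation:
  Greenhouse1 to X: 75 × £3 = £225
  Greenhouse1 to Y: 25 × £2 = £50
  Greenhouse2 to W: 35 × £5 = £175
  Greenhouse2 to Y: 35 × £7 = £245
  Greenhouse3 to X: 45 × £8 = £360
Total = 225 + 50 + 175 + 245 + 360 = £1055.
(Supply check: Greenhouse1 ships 100; Greenhouse2 ships 70; Greenhouse3 ships 45.)

1055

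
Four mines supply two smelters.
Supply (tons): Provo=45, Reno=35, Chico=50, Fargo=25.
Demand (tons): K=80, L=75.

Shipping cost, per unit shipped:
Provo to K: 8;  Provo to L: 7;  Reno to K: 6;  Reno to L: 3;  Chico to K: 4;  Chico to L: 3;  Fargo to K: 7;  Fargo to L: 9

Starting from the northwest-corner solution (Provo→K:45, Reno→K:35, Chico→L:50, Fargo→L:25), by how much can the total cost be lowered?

145

Current plan cost = 45·8 + 35·6 + 50·3 + 25·9 = 945.
Optimal plan:
  Provo→K: 45 × 8 = 360
  Reno→L: 35 × 3 = 105
  Chico→K: 10 × 4 = 40
  Chico→L: 40 × 3 = 120
  Fargo→K: 25 × 7 = 175
Optimal cost = 800.
Saving = 945 − 800 = 145.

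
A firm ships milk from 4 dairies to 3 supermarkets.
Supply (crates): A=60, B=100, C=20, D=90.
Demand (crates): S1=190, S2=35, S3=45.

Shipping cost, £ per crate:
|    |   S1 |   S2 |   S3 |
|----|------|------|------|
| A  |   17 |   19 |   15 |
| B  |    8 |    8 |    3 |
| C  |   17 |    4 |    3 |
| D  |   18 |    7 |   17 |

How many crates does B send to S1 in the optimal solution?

75

Solving gives:
  A to S1: 60 × £17 = £1020
  B to S1: 75 × £8 = £600
  B to S3: 25 × £3 = £75
  C to S3: 20 × £3 = £60
  D to S1: 55 × £18 = £990
  D to S2: 35 × £7 = £245
Total cost = £2990.
So B→S1 carries 75 crates.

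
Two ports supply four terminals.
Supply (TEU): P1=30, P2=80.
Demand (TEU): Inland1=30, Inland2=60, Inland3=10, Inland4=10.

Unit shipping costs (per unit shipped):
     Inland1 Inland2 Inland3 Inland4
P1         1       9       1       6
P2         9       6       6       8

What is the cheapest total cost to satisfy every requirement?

An optimal shipping plan:
  P1–Inland1: 30 × 1 = 30
  P2–Inland2: 60 × 6 = 360
  P2–Inland3: 10 × 6 = 60
  P2–Inland4: 10 × 8 = 80
Total = 30 + 360 + 60 + 80 = 530.
(Supply check: P1 ships 30; P2 ships 80.)

530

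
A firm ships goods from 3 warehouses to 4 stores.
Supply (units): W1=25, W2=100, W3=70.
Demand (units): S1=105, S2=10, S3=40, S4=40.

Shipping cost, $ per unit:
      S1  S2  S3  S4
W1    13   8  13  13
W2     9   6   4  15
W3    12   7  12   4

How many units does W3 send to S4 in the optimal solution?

40

Solving gives:
  W1–S1: 15 × $13 = $195
  W1–S2: 10 × $8 = $80
  W2–S1: 60 × $9 = $540
  W2–S3: 40 × $4 = $160
  W3–S1: 30 × $12 = $360
  W3–S4: 40 × $4 = $160
Total cost = $1495.
So W3→S4 carries 40 units.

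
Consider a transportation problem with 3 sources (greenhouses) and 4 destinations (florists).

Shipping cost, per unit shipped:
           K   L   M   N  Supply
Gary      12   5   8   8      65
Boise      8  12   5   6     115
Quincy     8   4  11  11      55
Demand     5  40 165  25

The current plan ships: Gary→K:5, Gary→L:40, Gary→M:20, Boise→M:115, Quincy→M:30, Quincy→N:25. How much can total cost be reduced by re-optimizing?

195

Current plan cost = 5·12 + 40·5 + 20·8 + 115·5 + 30·11 + 25·11 = 1600.
Optimal plan:
  Gary→M: 40 × 8 = 320
  Gary→N: 25 × 8 = 200
  Boise→M: 115 × 5 = 575
  Quincy→K: 5 × 8 = 40
  Quincy→L: 40 × 4 = 160
  Quincy→M: 10 × 11 = 110
Optimal cost = 1405.
Saving = 1600 − 1405 = 195.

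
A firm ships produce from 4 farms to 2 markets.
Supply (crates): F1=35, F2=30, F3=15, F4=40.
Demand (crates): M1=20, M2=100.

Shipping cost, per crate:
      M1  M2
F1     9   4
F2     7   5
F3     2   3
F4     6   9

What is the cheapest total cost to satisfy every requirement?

635

Optimal allocation:
  F1 to M2: 35 crates
  F2 to M2: 30 crates
  F3 to M2: 15 crates
  F4 to M1: 20 crates
  F4 to M2: 20 crates
Total cost = 635.
(Supply check: F1 ships 35; F2 ships 30; F3 ships 15; F4 ships 40.)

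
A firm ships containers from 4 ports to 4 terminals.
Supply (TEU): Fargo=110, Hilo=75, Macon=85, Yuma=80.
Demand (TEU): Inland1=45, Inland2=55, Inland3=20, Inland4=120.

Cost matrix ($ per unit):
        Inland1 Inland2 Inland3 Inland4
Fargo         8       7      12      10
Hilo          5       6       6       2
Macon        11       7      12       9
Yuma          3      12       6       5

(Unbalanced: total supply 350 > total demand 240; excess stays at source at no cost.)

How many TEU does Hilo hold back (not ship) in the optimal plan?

Minimum-cost shipments:
  Fargo→Inland2: 55 × $7 = $385
  Hilo→Inland4: 75 × $2 = $150
  Macon→Inland4: 30 × $9 = $270
  Yuma→Inland1: 45 × $3 = $135
  Yuma→Inland3: 20 × $6 = $120
  Yuma→Inland4: 15 × $5 = $75
Total cost = $1135.
Hilo ships 75 of its 75, leaving 0.

0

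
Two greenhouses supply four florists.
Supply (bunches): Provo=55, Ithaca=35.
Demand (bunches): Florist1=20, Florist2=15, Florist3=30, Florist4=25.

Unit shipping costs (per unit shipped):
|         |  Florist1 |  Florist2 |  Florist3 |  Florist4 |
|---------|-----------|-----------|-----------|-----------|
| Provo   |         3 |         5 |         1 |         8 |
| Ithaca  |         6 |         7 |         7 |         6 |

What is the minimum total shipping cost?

An optimal shipping plan:
  Provo→Florist1: 20 × 3 = 60
  Provo→Florist2: 5 × 5 = 25
  Provo→Florist3: 30 × 1 = 30
  Ithaca→Florist2: 10 × 7 = 70
  Ithaca→Florist4: 25 × 6 = 150
Total = 60 + 25 + 30 + 70 + 150 = 335.

335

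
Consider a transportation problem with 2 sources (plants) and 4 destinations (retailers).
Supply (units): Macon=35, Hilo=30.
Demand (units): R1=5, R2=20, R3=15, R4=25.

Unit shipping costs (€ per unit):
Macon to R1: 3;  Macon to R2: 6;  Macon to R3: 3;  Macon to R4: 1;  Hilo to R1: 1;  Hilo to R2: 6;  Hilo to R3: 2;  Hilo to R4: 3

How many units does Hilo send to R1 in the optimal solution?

5

Solving gives:
  Macon–R2: 10 × €6 = €60
  Macon–R4: 25 × €1 = €25
  Hilo–R1: 5 × €1 = €5
  Hilo–R2: 10 × €6 = €60
  Hilo–R3: 15 × €2 = €30
Total cost = €180.
So Hilo→R1 carries 5 units.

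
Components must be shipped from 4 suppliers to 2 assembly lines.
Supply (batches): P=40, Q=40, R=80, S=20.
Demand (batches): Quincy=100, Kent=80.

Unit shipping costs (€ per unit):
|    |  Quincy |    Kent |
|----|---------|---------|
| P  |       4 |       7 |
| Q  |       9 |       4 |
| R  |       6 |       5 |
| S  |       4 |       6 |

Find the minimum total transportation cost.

840

An optimal shipping plan:
  P to Quincy: 40 batches
  Q to Kent: 40 batches
  R to Quincy: 40 batches
  R to Kent: 40 batches
  S to Quincy: 20 batches
Total cost = €840.
(Supply check: P ships 40; Q ships 40; R ships 80; S ships 20.)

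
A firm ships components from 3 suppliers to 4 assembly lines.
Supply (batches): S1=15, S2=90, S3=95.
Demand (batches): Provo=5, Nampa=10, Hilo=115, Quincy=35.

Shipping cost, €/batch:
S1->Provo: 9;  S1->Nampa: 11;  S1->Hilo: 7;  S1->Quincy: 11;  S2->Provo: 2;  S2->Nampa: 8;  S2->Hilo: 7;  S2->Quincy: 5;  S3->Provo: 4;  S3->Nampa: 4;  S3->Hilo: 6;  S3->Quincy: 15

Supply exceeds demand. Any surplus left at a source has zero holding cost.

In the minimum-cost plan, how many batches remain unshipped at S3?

0

An optimal plan:
  S1 to Hilo: 15 × €7 = €105
  S2 to Provo: 5 × €2 = €10
  S2 to Hilo: 15 × €7 = €105
  S2 to Quincy: 35 × €5 = €175
  S3 to Nampa: 10 × €4 = €40
  S3 to Hilo: 85 × €6 = €510
Total cost = €945.
S3 ships 95 of its 95, leaving 0.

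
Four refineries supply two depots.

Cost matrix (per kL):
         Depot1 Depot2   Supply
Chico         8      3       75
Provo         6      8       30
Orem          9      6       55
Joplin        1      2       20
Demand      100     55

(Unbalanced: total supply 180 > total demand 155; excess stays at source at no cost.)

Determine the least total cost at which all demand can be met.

795

A cheapest plan:
  Chico→Depot1: 20 × 8 = 160
  Chico→Depot2: 55 × 3 = 165
  Provo→Depot1: 30 × 6 = 180
  Orem→Depot1: 30 × 9 = 270
  Joplin→Depot1: 20 × 1 = 20
Total = 160 + 165 + 180 + 270 + 20 = 795.
(Supply check: Chico ships 75; Provo ships 30; Orem ships 30; Joplin ships 20.)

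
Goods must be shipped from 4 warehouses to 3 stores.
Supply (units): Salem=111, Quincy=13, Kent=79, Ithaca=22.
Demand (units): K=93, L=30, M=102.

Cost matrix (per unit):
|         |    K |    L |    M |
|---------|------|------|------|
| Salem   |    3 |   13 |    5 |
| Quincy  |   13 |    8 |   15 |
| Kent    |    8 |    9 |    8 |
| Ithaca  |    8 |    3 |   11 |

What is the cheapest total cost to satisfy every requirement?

1206

A cheapest plan:
  Salem->K: 93 × 3 = 279
  Salem->M: 18 × 5 = 90
  Quincy->L: 8 × 8 = 64
  Quincy->M: 5 × 15 = 75
  Kent->M: 79 × 8 = 632
  Ithaca->L: 22 × 3 = 66
Total = 279 + 90 + 64 + 75 + 632 + 66 = 1206.
(Supply check: Salem ships 111; Quincy ships 13; Kent ships 79; Ithaca ships 22.)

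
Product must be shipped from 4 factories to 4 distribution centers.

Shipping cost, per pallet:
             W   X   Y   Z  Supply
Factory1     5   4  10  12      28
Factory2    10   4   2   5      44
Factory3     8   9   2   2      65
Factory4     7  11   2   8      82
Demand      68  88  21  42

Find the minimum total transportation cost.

1034

Optimal allocation:
  Factory1 to X: 28 pallets
  Factory2 to X: 44 pallets
  Factory3 to X: 16 pallets
  Factory3 to Y: 7 pallets
  Factory3 to Z: 42 pallets
  Factory4 to W: 68 pallets
  Factory4 to Y: 14 pallets
Total cost = 1034.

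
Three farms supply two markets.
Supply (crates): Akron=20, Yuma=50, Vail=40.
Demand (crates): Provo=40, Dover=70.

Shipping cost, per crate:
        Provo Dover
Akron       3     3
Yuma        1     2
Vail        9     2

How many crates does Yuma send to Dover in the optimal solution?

10

The minimum-cost plan:
  Akron->Dover: 20 × 3 = 60
  Yuma->Provo: 40 × 1 = 40
  Yuma->Dover: 10 × 2 = 20
  Vail->Dover: 40 × 2 = 80
Total cost = 200.
So Yuma→Dover carries 10 crates.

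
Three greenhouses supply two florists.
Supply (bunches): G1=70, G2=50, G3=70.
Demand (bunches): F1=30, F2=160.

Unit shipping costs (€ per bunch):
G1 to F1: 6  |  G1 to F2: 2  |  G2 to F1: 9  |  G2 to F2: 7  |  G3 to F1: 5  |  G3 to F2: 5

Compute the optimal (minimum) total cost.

840

A cheapest plan:
  G1->F2: 70 × €2 = €140
  G2->F2: 50 × €7 = €350
  G3->F1: 30 × €5 = €150
  G3->F2: 40 × €5 = €200
Total = 140 + 350 + 150 + 200 = €840.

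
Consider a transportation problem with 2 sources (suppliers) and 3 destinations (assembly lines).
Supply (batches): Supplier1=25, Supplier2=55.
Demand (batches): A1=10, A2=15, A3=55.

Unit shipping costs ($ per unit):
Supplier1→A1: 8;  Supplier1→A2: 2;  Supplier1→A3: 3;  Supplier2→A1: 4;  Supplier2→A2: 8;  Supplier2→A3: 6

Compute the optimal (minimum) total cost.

An optimal shipping plan:
  Supplier1→A2: 15 × $2 = $30
  Supplier1→A3: 10 × $3 = $30
  Supplier2→A1: 10 × $4 = $40
  Supplier2→A3: 45 × $6 = $270
Total = 30 + 30 + 40 + 270 = $370.

370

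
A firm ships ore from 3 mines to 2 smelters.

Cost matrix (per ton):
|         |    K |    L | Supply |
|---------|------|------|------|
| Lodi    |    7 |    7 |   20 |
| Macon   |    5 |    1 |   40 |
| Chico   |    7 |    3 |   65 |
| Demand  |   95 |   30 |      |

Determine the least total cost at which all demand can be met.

675

An optimal shipping plan:
  Lodi->K: 20 × 7 = 140
  Macon->K: 40 × 5 = 200
  Chico->K: 35 × 7 = 245
  Chico->L: 30 × 3 = 90
Total = 140 + 200 + 245 + 90 = 675.
(Supply check: Lodi ships 20; Macon ships 40; Chico ships 65.)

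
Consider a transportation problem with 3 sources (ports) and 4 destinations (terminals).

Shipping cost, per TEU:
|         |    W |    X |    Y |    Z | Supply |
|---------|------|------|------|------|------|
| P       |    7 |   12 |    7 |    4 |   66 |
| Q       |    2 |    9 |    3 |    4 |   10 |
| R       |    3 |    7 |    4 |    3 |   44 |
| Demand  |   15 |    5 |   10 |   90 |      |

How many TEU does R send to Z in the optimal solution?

Solving gives:
  P to Z: 66 × 4 = 264
  Q to W: 10 × 2 = 20
  R to W: 5 × 3 = 15
  R to X: 5 × 7 = 35
  R to Y: 10 × 4 = 40
  R to Z: 24 × 3 = 72
Total cost = 446.
So R→Z carries 24 TEU.

24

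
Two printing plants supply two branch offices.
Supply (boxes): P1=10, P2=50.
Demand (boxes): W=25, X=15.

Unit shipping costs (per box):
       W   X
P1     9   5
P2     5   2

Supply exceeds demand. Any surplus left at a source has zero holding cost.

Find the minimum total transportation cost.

155

A cheapest plan:
  P2–W: 25 × 5 = 125
  P2–X: 15 × 2 = 30
Total = 125 + 30 = 155.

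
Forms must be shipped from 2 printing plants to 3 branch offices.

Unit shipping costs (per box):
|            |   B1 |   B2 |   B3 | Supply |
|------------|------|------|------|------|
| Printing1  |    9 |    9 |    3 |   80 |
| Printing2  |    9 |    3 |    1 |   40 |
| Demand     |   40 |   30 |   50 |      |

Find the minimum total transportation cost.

580

Optimal allocation:
  Printing1→B1: 40 × 9 = 360
  Printing1→B3: 40 × 3 = 120
  Printing2→B2: 30 × 3 = 90
  Printing2→B3: 10 × 1 = 10
Total = 360 + 120 + 90 + 10 = 580.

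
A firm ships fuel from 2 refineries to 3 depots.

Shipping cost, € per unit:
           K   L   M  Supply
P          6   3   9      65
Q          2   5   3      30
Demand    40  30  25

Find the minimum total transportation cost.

385

Optimal allocation:
  P→K: 35 × €6 = €210
  P→L: 30 × €3 = €90
  Q→K: 5 × €2 = €10
  Q→M: 25 × €3 = €75
Total = 210 + 90 + 10 + 75 = €385.
(Supply check: P ships 65; Q ships 30.)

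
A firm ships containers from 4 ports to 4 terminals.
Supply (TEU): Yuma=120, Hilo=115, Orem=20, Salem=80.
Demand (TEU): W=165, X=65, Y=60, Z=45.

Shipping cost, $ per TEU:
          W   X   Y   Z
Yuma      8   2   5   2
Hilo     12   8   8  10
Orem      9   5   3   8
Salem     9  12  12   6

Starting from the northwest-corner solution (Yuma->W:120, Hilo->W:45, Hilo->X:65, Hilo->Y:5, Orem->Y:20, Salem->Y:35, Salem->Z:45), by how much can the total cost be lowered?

Current plan cost = 120·8 + 45·12 + 65·8 + 5·8 + 20·3 + 35·12 + 45·6 = $2810.
Optimal plan:
  Yuma to W: 10 × $8 = $80
  Yuma to X: 65 × $2 = $130
  Yuma to Z: 45 × $2 = $90
  Hilo to W: 75 × $12 = $900
  Hilo to Y: 40 × $8 = $320
  Orem to Y: 20 × $3 = $60
  Salem to W: 80 × $9 = $720
Optimal cost = $2300.
Saving = 2810 − 2300 = $510.

510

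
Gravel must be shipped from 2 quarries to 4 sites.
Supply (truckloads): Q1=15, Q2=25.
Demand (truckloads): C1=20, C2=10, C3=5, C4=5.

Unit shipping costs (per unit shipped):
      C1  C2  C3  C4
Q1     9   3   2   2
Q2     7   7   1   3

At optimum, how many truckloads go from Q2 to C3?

The minimum-cost plan:
  Q1->C2: 10 × 3 = 30
  Q1->C4: 5 × 2 = 10
  Q2->C1: 20 × 7 = 140
  Q2->C3: 5 × 1 = 5
Total cost = 185.
So Q2→C3 carries 5 truckloads.

5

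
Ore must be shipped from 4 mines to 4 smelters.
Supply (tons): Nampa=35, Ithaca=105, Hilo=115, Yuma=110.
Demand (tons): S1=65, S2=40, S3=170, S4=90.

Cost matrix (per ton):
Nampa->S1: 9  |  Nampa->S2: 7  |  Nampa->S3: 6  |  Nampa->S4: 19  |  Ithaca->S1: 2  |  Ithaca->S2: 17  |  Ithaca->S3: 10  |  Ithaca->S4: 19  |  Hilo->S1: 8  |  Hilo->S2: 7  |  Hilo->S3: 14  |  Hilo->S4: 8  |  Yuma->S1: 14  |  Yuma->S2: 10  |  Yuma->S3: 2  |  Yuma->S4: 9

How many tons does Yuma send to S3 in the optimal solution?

Optimal shipments:
  Nampa to S2: 15 tons
  Nampa to S3: 20 tons
  Ithaca to S1: 65 tons
  Ithaca to S3: 40 tons
  Hilo to S2: 25 tons
  Hilo to S4: 90 tons
  Yuma to S3: 110 tons
Total cost = 1870.
So Yuma→S3 carries 110 tons.

110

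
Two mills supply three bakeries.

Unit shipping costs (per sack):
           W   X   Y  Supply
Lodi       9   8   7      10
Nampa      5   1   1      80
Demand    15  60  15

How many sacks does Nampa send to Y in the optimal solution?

15

Optimal shipments:
  Lodi–W: 10 × 9 = 90
  Nampa–W: 5 × 5 = 25
  Nampa–X: 60 × 1 = 60
  Nampa–Y: 15 × 1 = 15
Total cost = 190.
So Nampa→Y carries 15 sacks.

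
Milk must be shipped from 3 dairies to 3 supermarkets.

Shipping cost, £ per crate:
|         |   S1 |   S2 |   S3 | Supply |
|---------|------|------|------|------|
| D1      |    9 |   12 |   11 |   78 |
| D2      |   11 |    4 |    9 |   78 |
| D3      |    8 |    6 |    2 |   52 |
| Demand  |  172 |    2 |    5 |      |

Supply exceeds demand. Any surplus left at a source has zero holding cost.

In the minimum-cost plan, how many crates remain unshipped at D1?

Minimum-cost shipments:
  D1->S1: 78 × £9 = £702
  D2->S1: 47 × £11 = £517
  D2->S2: 2 × £4 = £8
  D3->S1: 47 × £8 = £376
  D3->S3: 5 × £2 = £10
Total cost = £1613.
D1 ships 78 of its 78, leaving 0.

0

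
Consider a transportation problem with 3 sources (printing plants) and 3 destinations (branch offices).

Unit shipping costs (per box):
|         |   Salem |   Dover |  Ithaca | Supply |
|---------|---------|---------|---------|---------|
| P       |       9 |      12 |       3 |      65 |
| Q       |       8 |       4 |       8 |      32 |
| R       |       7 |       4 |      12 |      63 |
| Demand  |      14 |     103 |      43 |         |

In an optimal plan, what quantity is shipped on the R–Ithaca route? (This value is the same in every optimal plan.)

Solving gives:
  P→Salem: 14 boxes
  P→Dover: 8 boxes
  P→Ithaca: 43 boxes
  Q→Dover: 32 boxes
  R→Dover: 63 boxes
Total cost = 731.
The route R→Ithaca is not used.

0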